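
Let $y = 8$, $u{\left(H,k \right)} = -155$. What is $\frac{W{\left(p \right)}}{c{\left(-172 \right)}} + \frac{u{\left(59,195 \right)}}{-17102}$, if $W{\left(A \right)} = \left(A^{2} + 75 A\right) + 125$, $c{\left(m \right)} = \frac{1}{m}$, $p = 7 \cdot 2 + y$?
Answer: $- \frac{6644947741}{17102} \approx -3.8855 \cdot 10^{5}$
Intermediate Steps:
$p = 22$ ($p = 7 \cdot 2 + 8 = 14 + 8 = 22$)
$W{\left(A \right)} = 125 + A^{2} + 75 A$
$\frac{W{\left(p \right)}}{c{\left(-172 \right)}} + \frac{u{\left(59,195 \right)}}{-17102} = \frac{125 + 22^{2} + 75 \cdot 22}{\frac{1}{-172}} - \frac{155}{-17102} = \frac{125 + 484 + 1650}{- \frac{1}{172}} - - \frac{155}{17102} = 2259 \left(-172\right) + \frac{155}{17102} = -388548 + \frac{155}{17102} = - \frac{6644947741}{17102}$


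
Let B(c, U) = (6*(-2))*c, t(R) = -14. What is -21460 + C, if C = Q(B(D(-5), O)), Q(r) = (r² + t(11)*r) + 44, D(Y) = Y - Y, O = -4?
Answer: -21416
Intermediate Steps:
D(Y) = 0
B(c, U) = -12*c
Q(r) = 44 + r² - 14*r (Q(r) = (r² - 14*r) + 44 = 44 + r² - 14*r)
C = 44 (C = 44 + (-12*0)² - (-168)*0 = 44 + 0² - 14*0 = 44 + 0 + 0 = 44)
-21460 + C = -21460 + 44 = -21416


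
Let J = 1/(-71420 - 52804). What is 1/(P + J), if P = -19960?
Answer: -124224/2479511041 ≈ -5.0100e-5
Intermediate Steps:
J = -1/124224 (J = 1/(-124224) = -1/124224 ≈ -8.0500e-6)
1/(P + J) = 1/(-19960 - 1/124224) = 1/(-2479511041/124224) = -124224/2479511041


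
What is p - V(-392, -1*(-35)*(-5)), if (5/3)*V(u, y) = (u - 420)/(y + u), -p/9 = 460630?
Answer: -559665566/135 ≈ -4.1457e+6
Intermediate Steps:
p = -4145670 (p = -9*460630 = -4145670)
V(u, y) = 3*(-420 + u)/(5*(u + y)) (V(u, y) = 3*((u - 420)/(y + u))/5 = 3*((-420 + u)/(u + y))/5 = 3*(-420 + u)/(5*(u + y)))
p - V(-392, -1*(-35)*(-5)) = -4145670 - (-252 + (⅗)*(-392))/(-392 - 1*(-35)*(-5)) = -4145670 - (-252 - 1176/5)/(-392 + 35*(-5)) = -4145670 - (-2436)/((-392 - 175)*5) = -4145670 - (-2436)/((-567)*5) = -4145670 - (-1)*(-2436)/(567*5) = -4145670 - 1*116/135 = -4145670 - 116/135 = -559665566/135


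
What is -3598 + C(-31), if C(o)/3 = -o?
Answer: -3505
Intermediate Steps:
C(o) = -3*o (C(o) = 3*(-o) = -3*o)
-3598 + C(-31) = -3598 - 3*(-31) = -3598 + 93 = -3505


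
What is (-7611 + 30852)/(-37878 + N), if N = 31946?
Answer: -23241/5932 ≈ -3.9179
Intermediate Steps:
(-7611 + 30852)/(-37878 + N) = (-7611 + 30852)/(-37878 + 31946) = 23241/(-5932) = 23241*(-1/5932) = -23241/5932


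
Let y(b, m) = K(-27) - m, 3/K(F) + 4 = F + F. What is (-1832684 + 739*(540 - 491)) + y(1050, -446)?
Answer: -104169569/58 ≈ -1.7960e+6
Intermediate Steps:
K(F) = 3/(-4 + 2*F) (K(F) = 3/(-4 + (F + F)) = 3/(-4 + 2*F))
y(b, m) = -3/58 - m (y(b, m) = 3/(2*(-2 - 27)) - m = (3/2)/(-29) - m = (3/2)*(-1/29) - m = -3/58 - m)
(-1832684 + 739*(540 - 491)) + y(1050, -446) = (-1832684 + 739*(540 - 491)) + (-3/58 - 1*(-446)) = (-1832684 + 739*49) + (-3/58 + 446) = (-1832684 + 36211) + 25865/58 = -1796473 + 25865/58 = -104169569/58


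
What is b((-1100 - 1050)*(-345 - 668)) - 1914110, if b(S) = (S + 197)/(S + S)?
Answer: -8337669570853/4355900 ≈ -1.9141e+6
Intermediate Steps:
b(S) = (197 + S)/(2*S) (b(S) = (197 + S)/((2*S)) = (197 + S)*(1/(2*S)) = (197 + S)/(2*S))
b((-1100 - 1050)*(-345 - 668)) - 1914110 = (197 + (-1100 - 1050)*(-345 - 668))/(2*(((-1100 - 1050)*(-345 - 668)))) - 1914110 = (197 - 2150*(-1013))/(2*((-2150*(-1013)))) - 1914110 = (1/2)*(197 + 2177950)/2177950 - 1914110 = (1/2)*(1/2177950)*2178147 - 1914110 = 2178147/4355900 - 1914110 = -8337669570853/4355900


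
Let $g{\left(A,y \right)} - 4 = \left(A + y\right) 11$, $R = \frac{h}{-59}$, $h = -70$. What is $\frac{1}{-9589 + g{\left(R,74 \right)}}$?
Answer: $- \frac{59}{516719} \approx -0.00011418$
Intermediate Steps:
$R = \frac{70}{59}$ ($R = - \frac{70}{-59} = \left(-70\right) \left(- \frac{1}{59}\right) = \frac{70}{59} \approx 1.1864$)
$g{\left(A,y \right)} = 4 + 11 A + 11 y$ ($g{\left(A,y \right)} = 4 + \left(A + y\right) 11 = 4 + \left(11 A + 11 y\right) = 4 + 11 A + 11 y$)
$\frac{1}{-9589 + g{\left(R,74 \right)}} = \frac{1}{-9589 + \left(4 + 11 \cdot \frac{70}{59} + 11 \cdot 74\right)} = \frac{1}{-9589 + \left(4 + \frac{770}{59} + 814\right)} = \frac{1}{-9589 + \frac{49032}{59}} = \frac{1}{- \frac{516719}{59}} = - \frac{59}{516719}$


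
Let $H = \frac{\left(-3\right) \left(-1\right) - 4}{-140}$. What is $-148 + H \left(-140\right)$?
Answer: $-149$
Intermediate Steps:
$H = \frac{1}{140}$ ($H = \left(3 - 4\right) \left(- \frac{1}{140}\right) = \left(-1\right) \left(- \frac{1}{140}\right) = \frac{1}{140} \approx 0.0071429$)
$-148 + H \left(-140\right) = -148 + \frac{1}{140} \left(-140\right) = -148 - 1 = -149$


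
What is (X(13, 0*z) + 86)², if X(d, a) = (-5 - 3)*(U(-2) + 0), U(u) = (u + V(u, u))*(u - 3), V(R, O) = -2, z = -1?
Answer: 5476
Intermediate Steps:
U(u) = (-3 + u)*(-2 + u) (U(u) = (u - 2)*(u - 3) = (-2 + u)*(-3 + u) = (-3 + u)*(-2 + u))
X(d, a) = -160 (X(d, a) = (-5 - 3)*((6 + (-2)² - 5*(-2)) + 0) = -8*((6 + 4 + 10) + 0) = -8*(20 + 0) = -8*20 = -160)
(X(13, 0*z) + 86)² = (-160 + 86)² = (-74)² = 5476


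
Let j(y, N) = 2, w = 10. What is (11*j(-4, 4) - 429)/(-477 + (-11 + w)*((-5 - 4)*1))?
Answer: 407/468 ≈ 0.86966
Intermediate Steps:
(11*j(-4, 4) - 429)/(-477 + (-11 + w)*((-5 - 4)*1)) = (11*2 - 429)/(-477 + (-11 + 10)*((-5 - 4)*1)) = (22 - 429)/(-477 - (-9)) = -407/(-477 - 1*(-9)) = -407/(-477 + 9) = -407/(-468) = -407*(-1/468) = 407/468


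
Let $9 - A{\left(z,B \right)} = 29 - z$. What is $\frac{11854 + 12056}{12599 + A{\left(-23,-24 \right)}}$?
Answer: $\frac{11955}{6278} \approx 1.9043$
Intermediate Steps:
$A{\left(z,B \right)} = -20 + z$ ($A{\left(z,B \right)} = 9 - \left(29 - z\right) = 9 + \left(-29 + z\right) = -20 + z$)
$\frac{11854 + 12056}{12599 + A{\left(-23,-24 \right)}} = \frac{11854 + 12056}{12599 - 43} = \frac{23910}{12599 - 43} = \frac{23910}{12556} = 23910 \cdot \frac{1}{12556} = \frac{11955}{6278}$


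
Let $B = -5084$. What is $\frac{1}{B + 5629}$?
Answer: $\frac{1}{545} \approx 0.0018349$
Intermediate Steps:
$\frac{1}{B + 5629} = \frac{1}{-5084 + 5629} = \frac{1}{545}$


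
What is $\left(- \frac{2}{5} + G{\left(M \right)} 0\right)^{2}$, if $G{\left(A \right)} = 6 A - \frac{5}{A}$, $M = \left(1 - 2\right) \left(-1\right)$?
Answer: $\frac{4}{25} \approx 0.16$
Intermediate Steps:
$M = 1$ ($M = \left(-1\right) \left(-1\right) = 1$)
$G{\left(A \right)} = - \frac{5}{A} + 6 A$
$\left(- \frac{2}{5} + G{\left(M \right)} 0\right)^{2} = \left(- \frac{2}{5} + \left(- \frac{5}{1} + 6 \cdot 1\right) 0\right)^{2} = \left(\left(-2\right) \frac{1}{5} + \left(\left(-5\right) 1 + 6\right) 0\right)^{2} = \left(- \frac{2}{5} + \left(-5 + 6\right) 0\right)^{2} = \left(- \frac{2}{5} + 1 \cdot 0\right)^{2} = \left(- \frac{2}{5} + 0\right)^{2} = \left(- \frac{2}{5}\right)^{2} = \frac{4}{25}$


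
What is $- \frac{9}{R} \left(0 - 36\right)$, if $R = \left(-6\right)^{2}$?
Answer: $9$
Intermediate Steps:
$R = 36$
$- \frac{9}{R} \left(0 - 36\right) = - \frac{9}{36} \left(0 - 36\right) = \left(-9\right) \frac{1}{36} \left(-36\right) = \left(- \frac{1}{4}\right) \left(-36\right) = 9$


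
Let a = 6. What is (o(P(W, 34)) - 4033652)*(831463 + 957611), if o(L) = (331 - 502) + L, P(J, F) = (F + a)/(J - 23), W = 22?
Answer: -7216879412862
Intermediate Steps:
P(J, F) = (6 + F)/(-23 + J) (P(J, F) = (F + 6)/(J - 23) = (6 + F)/(-23 + J))
o(L) = -171 + L
(o(P(W, 34)) - 4033652)*(831463 + 957611) = ((-171 + (6 + 34)/(-23 + 22)) - 4033652)*(831463 + 957611) = ((-171 + 40/(-1)) - 4033652)*1789074 = ((-171 - 1*40) - 4033652)*1789074 = ((-171 - 40) - 4033652)*1789074 = (-211 - 4033652)*1789074 = -4033863*1789074 = -7216879412862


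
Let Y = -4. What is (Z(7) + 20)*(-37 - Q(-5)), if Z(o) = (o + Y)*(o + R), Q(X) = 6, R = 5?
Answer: -2408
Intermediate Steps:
Z(o) = (-4 + o)*(5 + o) (Z(o) = (o - 4)*(o + 5) = (-4 + o)*(5 + o))
(Z(7) + 20)*(-37 - Q(-5)) = ((-20 + 7 + 7²) + 20)*(-37 - 1*6) = ((-20 + 7 + 49) + 20)*(-37 - 6) = (36 + 20)*(-43) = 56*(-43) = -2408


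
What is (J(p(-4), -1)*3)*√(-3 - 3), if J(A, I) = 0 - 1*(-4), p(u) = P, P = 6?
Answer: 12*I*√6 ≈ 29.394*I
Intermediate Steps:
p(u) = 6
J(A, I) = 4 (J(A, I) = 0 + 4 = 4)
(J(p(-4), -1)*3)*√(-3 - 3) = (4*3)*√(-3 - 3) = 12*√(-6) = 12*(I*√6) = 12*I*√6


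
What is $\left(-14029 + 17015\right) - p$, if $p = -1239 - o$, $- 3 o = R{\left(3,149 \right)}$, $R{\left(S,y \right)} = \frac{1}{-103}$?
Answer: $\frac{1305526}{309} \approx 4225.0$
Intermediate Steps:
$R{\left(S,y \right)} = - \frac{1}{103}$
$o = \frac{1}{309}$ ($o = \left(- \frac{1}{3}\right) \left(- \frac{1}{103}\right) = \frac{1}{309} \approx 0.0032362$)
$p = - \frac{382852}{309}$ ($p = -1239 - \frac{1}{309} = - \frac{382852}{309} \approx -1239.0$)
$\left(-14029 + 17015\right) - p = \left(-14029 + 17015\right) - - \frac{382852}{309} = 2986 + \frac{382852}{309} = \frac{1305526}{309}$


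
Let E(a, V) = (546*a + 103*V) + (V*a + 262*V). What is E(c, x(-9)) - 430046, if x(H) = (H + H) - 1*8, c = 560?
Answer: -148336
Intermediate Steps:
x(H) = -8 + 2*H (x(H) = 2*H - 8 = -8 + 2*H)
E(a, V) = 365*V + 546*a + V*a (E(a, V) = (103*V + 546*a) + (262*V + V*a) = 365*V + 546*a + V*a)
E(c, x(-9)) - 430046 = (365*(-8 + 2*(-9)) + 546*560 + (-8 + 2*(-9))*560) - 430046 = (365*(-8 - 18) + 305760 + (-8 - 18)*560) - 430046 = (365*(-26) + 305760 - 26*560) - 430046 = (-9490 + 305760 - 14560) - 430046 = 281710 - 430046 = -148336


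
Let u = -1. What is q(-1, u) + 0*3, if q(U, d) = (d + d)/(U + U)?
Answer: 1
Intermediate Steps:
q(U, d) = d/U (q(U, d) = (2*d)/((2*U)) = (2*d)*(1/(2*U)) = d/U)
q(-1, u) + 0*3 = -1/(-1) + 0*3 = -1*(-1) + 0 = 1 + 0 = 1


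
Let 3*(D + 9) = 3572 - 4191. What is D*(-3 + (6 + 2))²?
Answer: -16150/3 ≈ -5383.3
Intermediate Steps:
D = -646/3 (D = -9 + (3572 - 4191)/3 = -9 + (⅓)*(-619) = -9 - 619/3 = -646/3 ≈ -215.33)
D*(-3 + (6 + 2))² = -646*(-3 + (6 + 2))²/3 = -646*(-3 + 8)²/3 = -646/3*5² = -646/3*25 = -16150/3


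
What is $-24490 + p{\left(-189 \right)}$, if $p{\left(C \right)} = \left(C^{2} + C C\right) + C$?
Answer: $46763$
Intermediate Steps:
$p{\left(C \right)} = C + 2 C^{2}$ ($p{\left(C \right)} = \left(C^{2} + C^{2}\right) + C = 2 C^{2} + C = C + 2 C^{2}$)
$-24490 + p{\left(-189 \right)} = -24490 - 189 \left(1 + 2 \left(-189\right)\right) = -24490 - 189 \left(1 - 378\right) = -24490 - -71253 = -24490 + 71253 = 46763$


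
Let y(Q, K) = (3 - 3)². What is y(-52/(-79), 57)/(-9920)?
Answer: 0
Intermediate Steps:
y(Q, K) = 0 (y(Q, K) = 0² = 0)
y(-52/(-79), 57)/(-9920) = 0/(-9920) = 0*(-1/9920) = 0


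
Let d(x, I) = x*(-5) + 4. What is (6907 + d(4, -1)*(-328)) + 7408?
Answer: 19563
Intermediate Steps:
d(x, I) = 4 - 5*x (d(x, I) = -5*x + 4 = 4 - 5*x)
(6907 + d(4, -1)*(-328)) + 7408 = (6907 + (4 - 5*4)*(-328)) + 7408 = (6907 + (4 - 20)*(-328)) + 7408 = (6907 - 16*(-328)) + 7408 = (6907 + 5248) + 7408 = 12155 + 7408 = 19563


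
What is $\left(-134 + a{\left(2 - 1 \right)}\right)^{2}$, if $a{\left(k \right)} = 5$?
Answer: $16641$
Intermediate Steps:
$\left(-134 + a{\left(2 - 1 \right)}\right)^{2} = \left(-134 + 5\right)^{2} = \left(-129\right)^{2} = 16641$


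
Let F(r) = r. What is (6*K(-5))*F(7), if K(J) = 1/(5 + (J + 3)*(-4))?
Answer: 42/13 ≈ 3.2308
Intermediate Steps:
K(J) = 1/(-7 - 4*J) (K(J) = 1/(5 + (3 + J)*(-4)) = 1/(5 + (-12 - 4*J)) = 1/(-7 - 4*J))
(6*K(-5))*F(7) = (6*(-1/(7 + 4*(-5))))*7 = (6*(-1/(7 - 20)))*7 = (6*(-1/(-13)))*7 = (6*(-1*(-1/13)))*7 = (6*(1/13))*7 = (6/13)*7 = 42/13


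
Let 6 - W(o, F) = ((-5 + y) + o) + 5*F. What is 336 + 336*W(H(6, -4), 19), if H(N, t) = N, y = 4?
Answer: -31248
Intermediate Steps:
W(o, F) = 7 - o - 5*F (W(o, F) = 6 - (((-5 + 4) + o) + 5*F) = 6 - ((-1 + o) + 5*F) = 6 - (-1 + o + 5*F) = 6 + (1 - o - 5*F) = 7 - o - 5*F)
336 + 336*W(H(6, -4), 19) = 336 + 336*(7 - 1*6 - 5*19) = 336 + 336*(7 - 6 - 95) = 336 + 336*(-94) = 336 - 31584 = -31248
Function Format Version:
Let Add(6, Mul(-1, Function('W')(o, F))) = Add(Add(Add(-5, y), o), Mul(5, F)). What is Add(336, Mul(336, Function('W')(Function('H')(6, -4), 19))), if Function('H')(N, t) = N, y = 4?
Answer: -31248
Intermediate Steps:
Function('W')(o, F) = Add(7, Mul(-1, o), Mul(-5, F)) (Function('W')(o, F) = Add(6, Mul(-1, Add(Add(Add(-5, 4), o), Mul(5, F)))) = Add(6, Mul(-1, Add(Add(-1, o), Mul(5, F)))) = Add(6, Mul(-1, Add(-1, o, Mul(5, F)))) = Add(6, Add(1, Mul(-1, o), Mul(-5, F))) = Add(7, Mul(-1, o), Mul(-5, F)))
Add(336, Mul(336, Function('W')(Function('H')(6, -4), 19))) = Add(336, Mul(336, Add(7, Mul(-1, 6), Mul(-5, 19)))) = Add(336, Mul(336, Add(7, -6, -95))) = Add(336, Mul(336, -94)) = Add(336, -31584) = -31248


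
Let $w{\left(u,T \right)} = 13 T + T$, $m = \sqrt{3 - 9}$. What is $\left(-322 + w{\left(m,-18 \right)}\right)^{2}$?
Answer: $329476$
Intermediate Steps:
$m = i \sqrt{6}$ ($m = \sqrt{-6} = i \sqrt{6} \approx 2.4495 i$)
$w{\left(u,T \right)} = 14 T$
$\left(-322 + w{\left(m,-18 \right)}\right)^{2} = \left(-322 + 14 \left(-18\right)\right)^{2} = \left(-322 - 252\right)^{2} = \left(-574\right)^{2} = 329476$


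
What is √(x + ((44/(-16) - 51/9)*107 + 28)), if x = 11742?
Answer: √391299/6 ≈ 104.26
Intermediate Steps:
√(x + ((44/(-16) - 51/9)*107 + 28)) = √(11742 + ((44/(-16) - 51/9)*107 + 28)) = √(11742 + ((44*(-1/16) - 51*⅑)*107 + 28)) = √(11742 + ((-11/4 - 17/3)*107 + 28)) = √(11742 + (-101/12*107 + 28)) = √(11742 + (-10807/12 + 28)) = √(11742 - 10471/12) = √(130433/12) = √391299/6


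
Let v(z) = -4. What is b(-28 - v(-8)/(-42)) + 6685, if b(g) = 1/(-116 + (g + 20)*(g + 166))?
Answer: 3633136619/543476 ≈ 6685.0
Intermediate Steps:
b(g) = 1/(-116 + (20 + g)*(166 + g))
b(-28 - v(-8)/(-42)) + 6685 = 1/(3204 + (-28 - (-4)/(-42))² + 186*(-28 - (-4)/(-42))) + 6685 = 1/(3204 + (-28 - (-4)*(-1)/42)² + 186*(-28 - (-4)*(-1)/42)) + 6685 = 1/(3204 + (-28 - 1*2/21)² + 186*(-28 - 1*2/21)) + 6685 = 1/(3204 + (-28 - 2/21)² + 186*(-28 - 2/21)) + 6685 = 1/(3204 + (-590/21)² + 186*(-590/21)) + 6685 = 1/(3204 + 348100/441 - 36580/7) + 6685 = 1/(-543476/441) + 6685 = -441/543476 + 6685 = 3633136619/543476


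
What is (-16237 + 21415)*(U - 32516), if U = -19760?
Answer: -270685128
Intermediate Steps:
(-16237 + 21415)*(U - 32516) = (-16237 + 21415)*(-19760 - 32516) = 5178*(-52276) = -270685128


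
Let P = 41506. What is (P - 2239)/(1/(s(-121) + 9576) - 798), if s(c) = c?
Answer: -371269485/7545089 ≈ -49.207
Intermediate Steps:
(P - 2239)/(1/(s(-121) + 9576) - 798) = (41506 - 2239)/(1/(-121 + 9576) - 798) = 39267/(1/9455 - 798) = 39267/(-7545089/9455) = 39267*(-9455/7545089) = -371269485/7545089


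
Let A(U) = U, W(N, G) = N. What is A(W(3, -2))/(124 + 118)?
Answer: 3/242 ≈ 0.012397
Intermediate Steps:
A(W(3, -2))/(124 + 118) = 3/(124 + 118) = 3/242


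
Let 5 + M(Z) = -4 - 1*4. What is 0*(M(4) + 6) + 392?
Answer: 392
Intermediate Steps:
M(Z) = -13 (M(Z) = -5 + (-4 - 1*4) = -5 + (-4 - 4) = -5 - 8 = -13)
0*(M(4) + 6) + 392 = 0*(-13 + 6) + 392 = 0*(-7) + 392 = 0 + 392 = 392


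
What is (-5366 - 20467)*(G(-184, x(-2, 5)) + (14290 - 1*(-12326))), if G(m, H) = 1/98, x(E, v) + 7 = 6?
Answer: -67381996377/98 ≈ -6.8757e+8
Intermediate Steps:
x(E, v) = -1 (x(E, v) = -7 + 6 = -1)
G(m, H) = 1/98
(-5366 - 20467)*(G(-184, x(-2, 5)) + (14290 - 1*(-12326))) = (-5366 - 20467)*(1/98 + (14290 - 1*(-12326))) = -25833*(1/98 + (14290 + 12326)) = -25833*(1/98 + 26616) = -25833*2608369/98 = -67381996377/98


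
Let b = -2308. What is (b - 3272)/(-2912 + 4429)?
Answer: -5580/1517 ≈ -3.6783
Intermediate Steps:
(b - 3272)/(-2912 + 4429) = (-2308 - 3272)/(-2912 + 4429) = -5580/1517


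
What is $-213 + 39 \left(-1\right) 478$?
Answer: $-18855$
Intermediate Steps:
$-213 + 39 \left(-1\right) 478 = -213 - 18642 = -18855$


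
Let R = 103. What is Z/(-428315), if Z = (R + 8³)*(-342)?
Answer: 42066/85663 ≈ 0.49106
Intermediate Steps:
Z = -210330 (Z = (103 + 8³)*(-342) = (103 + 512)*(-342) = 615*(-342) = -210330)
Z/(-428315) = -210330/(-428315) = -210330*(-1/428315) = 42066/85663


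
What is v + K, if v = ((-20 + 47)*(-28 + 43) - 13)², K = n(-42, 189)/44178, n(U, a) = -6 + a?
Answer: 2262856125/14726 ≈ 1.5366e+5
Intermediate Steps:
K = 61/14726 (K = (-6 + 189)/44178 = 183*(1/44178) = 61/14726 ≈ 0.0041423)
v = 153664 (v = (27*15 - 13)² = (405 - 13)² = 392² = 153664)
v + K = 153664 + 61/14726 = 2262856125/14726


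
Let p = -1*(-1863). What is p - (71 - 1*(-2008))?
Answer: -216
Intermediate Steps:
p = 1863
p - (71 - 1*(-2008)) = 1863 - (71 - 1*(-2008)) = 1863 - (71 + 2008) = 1863 - 1*2079 = 1863 - 2079 = -216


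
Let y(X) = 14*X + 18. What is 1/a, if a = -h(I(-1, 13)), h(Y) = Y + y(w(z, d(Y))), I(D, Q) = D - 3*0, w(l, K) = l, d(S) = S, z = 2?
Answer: -1/45 ≈ -0.022222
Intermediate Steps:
y(X) = 18 + 14*X
I(D, Q) = D (I(D, Q) = D + 0 = D)
h(Y) = 46 + Y (h(Y) = Y + (18 + 14*2) = Y + (18 + 28) = Y + 46 = 46 + Y)
a = -45 (a = -(46 - 1) = -1*45 = -45)
1/a = 1/(-45) = -1/45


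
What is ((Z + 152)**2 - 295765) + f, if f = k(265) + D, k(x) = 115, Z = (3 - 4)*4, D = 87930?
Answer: -185816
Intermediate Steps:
Z = -4 (Z = -1*4 = -4)
f = 88045 (f = 115 + 87930 = 88045)
((Z + 152)**2 - 295765) + f = ((-4 + 152)**2 - 295765) + 88045 = (148**2 - 295765) + 88045 = (21904 - 295765) + 88045 = -273861 + 88045 = -185816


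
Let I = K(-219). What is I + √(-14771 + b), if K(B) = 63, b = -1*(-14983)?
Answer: 63 + 2*√53 ≈ 77.560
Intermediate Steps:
b = 14983
I = 63
I + √(-14771 + b) = 63 + √(-14771 + 14983) = 63 + √212 = 63 + 2*√53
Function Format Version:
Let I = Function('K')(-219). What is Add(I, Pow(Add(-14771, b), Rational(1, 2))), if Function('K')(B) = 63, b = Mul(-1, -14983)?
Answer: Add(63, Mul(2, Pow(53, Rational(1, 2)))) ≈ 77.560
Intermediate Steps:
b = 14983
I = 63
Add(I, Pow(Add(-14771, b), Rational(1, 2))) = Add(63, Pow(Add(-14771, 14983), Rational(1, 2))) = Add(63, Pow(212, Rational(1, 2))) = Add(63, Mul(2, Pow(53, Rational(1, 2))))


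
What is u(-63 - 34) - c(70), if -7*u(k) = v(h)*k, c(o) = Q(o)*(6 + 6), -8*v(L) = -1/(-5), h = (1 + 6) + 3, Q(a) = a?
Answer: -235297/280 ≈ -840.35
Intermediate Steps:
h = 10 (h = 7 + 3 = 10)
v(L) = -1/40 (v(L) = -(-1)*1/(-5)/8 = -(-1)*1*(-⅕)/8 = -(-1)*(-1)/(8*5) = -⅛*⅕ = -1/40)
c(o) = 12*o (c(o) = o*(6 + 6) = o*12 = 12*o)
u(k) = k/280 (u(k) = -(-1)*k/280 = k/280)
u(-63 - 34) - c(70) = (-63 - 34)/280 - 12*70 = (1/280)*(-97) - 1*840 = -97/280 - 840 = -235297/280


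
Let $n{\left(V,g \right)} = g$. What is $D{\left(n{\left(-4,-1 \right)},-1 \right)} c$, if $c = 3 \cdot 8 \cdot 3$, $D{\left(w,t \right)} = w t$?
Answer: $72$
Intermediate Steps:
$D{\left(w,t \right)} = t w$
$c = 72$ ($c = 24 \cdot 3 = 72$)
$D{\left(n{\left(-4,-1 \right)},-1 \right)} c = \left(-1\right) \left(-1\right) 72 = 1 \cdot 72 = 72$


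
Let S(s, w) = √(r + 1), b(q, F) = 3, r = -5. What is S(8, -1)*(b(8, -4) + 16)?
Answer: 38*I ≈ 38.0*I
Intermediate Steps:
S(s, w) = 2*I (S(s, w) = √(-5 + 1) = √(-4) = 2*I)
S(8, -1)*(b(8, -4) + 16) = (2*I)*(3 + 16) = (2*I)*19 = 38*I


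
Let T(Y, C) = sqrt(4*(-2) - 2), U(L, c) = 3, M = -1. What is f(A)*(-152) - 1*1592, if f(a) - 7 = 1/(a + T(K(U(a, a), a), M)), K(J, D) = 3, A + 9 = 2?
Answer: -155640/59 + 152*I*sqrt(10)/59 ≈ -2638.0 + 8.1469*I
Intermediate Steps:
A = -7 (A = -9 + 2 = -7)
T(Y, C) = I*sqrt(10) (T(Y, C) = sqrt(-8 - 2) = sqrt(-10) = I*sqrt(10))
f(a) = 7 + 1/(a + I*sqrt(10))
f(A)*(-152) - 1*1592 = ((1 + 7*(-7) + 7*I*sqrt(10))/(-7 + I*sqrt(10)))*(-152) - 1*1592 = ((1 - 49 + 7*I*sqrt(10))/(-7 + I*sqrt(10)))*(-152) - 1592 = ((-48 + 7*I*sqrt(10))/(-7 + I*sqrt(10)))*(-152) - 1592 = -152*(-48 + 7*I*sqrt(10))/(-7 + I*sqrt(10)) - 1592 = -1592 - 152*(-48 + 7*I*sqrt(10))/(-7 + I*sqrt(10))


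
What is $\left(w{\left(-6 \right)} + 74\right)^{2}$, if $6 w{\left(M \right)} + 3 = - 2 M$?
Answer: $\frac{22801}{4} \approx 5700.3$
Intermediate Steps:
$w{\left(M \right)} = - \frac{1}{2} - \frac{M}{3}$ ($w{\left(M \right)} = - \frac{1}{2} + \frac{\left(-2\right) M}{6} = - \frac{1}{2} - \frac{M}{3}$)
$\left(w{\left(-6 \right)} + 74\right)^{2} = \left(\left(- \frac{1}{2} - -2\right) + 74\right)^{2} = \left(\left(- \frac{1}{2} + 2\right) + 74\right)^{2} = \left(\frac{3}{2} + 74\right)^{2} = \left(\frac{151}{2}\right)^{2} = \frac{22801}{4}$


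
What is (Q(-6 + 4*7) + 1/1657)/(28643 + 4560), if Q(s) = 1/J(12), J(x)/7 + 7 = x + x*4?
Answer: 2028/20411444641 ≈ 9.9356e-8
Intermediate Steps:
J(x) = -49 + 35*x (J(x) = -49 + 7*(x + x*4) = -49 + 7*(x + 4*x) = -49 + 7*(5*x) = -49 + 35*x)
Q(s) = 1/371 (Q(s) = 1/(-49 + 35*12) = 1/(-49 + 420) = 1/371)
(Q(-6 + 4*7) + 1/1657)/(28643 + 4560) = (1/371 + 1/1657)/(28643 + 4560) = (1/371 + 1/1657)/33203 = (2028/614747)*(1/33203) = 2028/20411444641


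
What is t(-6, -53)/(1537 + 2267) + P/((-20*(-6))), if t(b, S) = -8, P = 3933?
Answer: 1246681/38040 ≈ 32.773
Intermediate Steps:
t(-6, -53)/(1537 + 2267) + P/((-20*(-6))) = -8/(1537 + 2267) + 3933/((-20*(-6))) = -8/3804 + 3933/120 = -8*1/3804 + 3933*(1/120) = -2/951 + 1311/40 = 1246681/38040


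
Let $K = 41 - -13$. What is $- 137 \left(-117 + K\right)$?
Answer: $8631$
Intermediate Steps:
$K = 54$ ($K = 41 + 13 = 54$)
$- 137 \left(-117 + K\right) = - 137 \left(-117 + 54\right) = \left(-137\right) \left(-63\right) = 8631$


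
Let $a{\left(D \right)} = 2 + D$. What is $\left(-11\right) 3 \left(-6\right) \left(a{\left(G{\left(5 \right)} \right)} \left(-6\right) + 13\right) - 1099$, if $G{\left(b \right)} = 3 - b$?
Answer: $1475$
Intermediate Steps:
$\left(-11\right) 3 \left(-6\right) \left(a{\left(G{\left(5 \right)} \right)} \left(-6\right) + 13\right) - 1099 = \left(-11\right) 3 \left(-6\right) \left(\left(2 + \left(3 - 5\right)\right) \left(-6\right) + 13\right) - 1099 = \left(-33\right) \left(-6\right) \left(\left(2 + \left(3 - 5\right)\right) \left(-6\right) + 13\right) - 1099 = 198 \left(\left(2 - 2\right) \left(-6\right) + 13\right) - 1099 = 198 \left(0 \left(-6\right) + 13\right) - 1099 = 198 \left(0 + 13\right) - 1099 = 198 \cdot 13 - 1099 = 2574 - 1099 = 1475$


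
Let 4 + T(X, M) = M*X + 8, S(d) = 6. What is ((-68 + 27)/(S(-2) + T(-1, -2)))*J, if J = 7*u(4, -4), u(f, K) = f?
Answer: -287/3 ≈ -95.667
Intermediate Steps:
T(X, M) = 4 + M*X (T(X, M) = -4 + (M*X + 8) = -4 + (8 + M*X) = 4 + M*X)
J = 28 (J = 7*4 = 28)
((-68 + 27)/(S(-2) + T(-1, -2)))*J = ((-68 + 27)/(6 + (4 - 2*(-1))))*28 = -41/(6 + (4 + 2))*28 = -41/(6 + 6)*28 = -41/12*28 = -287/3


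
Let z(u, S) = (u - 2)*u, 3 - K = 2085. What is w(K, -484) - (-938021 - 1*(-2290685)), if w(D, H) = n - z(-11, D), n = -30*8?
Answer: -1353047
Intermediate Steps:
K = -2082 (K = 3 - 1*2085 = 3 - 2085 = -2082)
z(u, S) = u*(-2 + u) (z(u, S) = (-2 + u)*u = u*(-2 + u))
n = -240
w(D, H) = -383 (w(D, H) = -240 - (-11)*(-2 - 11) = -240 - (-11)*(-13) = -240 - 1*143 = -240 - 143 = -383)
w(K, -484) - (-938021 - 1*(-2290685)) = -383 - (-938021 - 1*(-2290685)) = -383 - (-938021 + 2290685) = -383 - 1*1352664 = -383 - 1352664 = -1353047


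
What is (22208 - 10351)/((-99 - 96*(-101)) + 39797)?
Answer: 11857/49394 ≈ 0.24005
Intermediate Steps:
(22208 - 10351)/((-99 - 96*(-101)) + 39797) = 11857/((-99 + 9696) + 39797) = 11857/(9597 + 39797) = 11857/49394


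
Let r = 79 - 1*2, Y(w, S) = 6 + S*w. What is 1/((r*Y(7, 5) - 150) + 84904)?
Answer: 1/87911 ≈ 1.1375e-5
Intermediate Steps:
r = 77 (r = 79 - 2 = 77)
1/((r*Y(7, 5) - 150) + 84904) = 1/((77*(6 + 5*7) - 150) + 84904) = 1/((77*(6 + 35) - 150) + 84904) = 1/((77*41 - 150) + 84904) = 1/((3157 - 150) + 84904) = 1/(3007 + 84904) = 1/87911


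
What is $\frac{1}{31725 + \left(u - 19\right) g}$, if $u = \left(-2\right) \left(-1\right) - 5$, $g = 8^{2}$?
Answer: $\frac{1}{30317} \approx 3.2985 \cdot 10^{-5}$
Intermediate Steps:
$g = 64$
$u = -3$ ($u = 2 - 5 = -3$)
$\frac{1}{31725 + \left(u - 19\right) g} = \frac{1}{31725 + \left(-3 - 19\right) 64} = \frac{1}{31725 - 1408} = \frac{1}{30317}$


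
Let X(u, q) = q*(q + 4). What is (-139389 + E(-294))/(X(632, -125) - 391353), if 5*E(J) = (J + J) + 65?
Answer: 174367/470285 ≈ 0.37077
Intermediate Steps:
E(J) = 13 + 2*J/5 (E(J) = ((J + J) + 65)/5 = (2*J + 65)/5 = (65 + 2*J)/5 = 13 + 2*J/5)
X(u, q) = q*(4 + q)
(-139389 + E(-294))/(X(632, -125) - 391353) = (-139389 + (13 + (⅖)*(-294)))/(-125*(4 - 125) - 391353) = (-139389 + (13 - 588/5))/(-125*(-121) - 391353) = (-139389 - 523/5)/(15125 - 391353) = -697468/5/(-376228) = -697468/5*(-1/376228) = 174367/470285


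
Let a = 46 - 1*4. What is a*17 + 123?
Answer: 837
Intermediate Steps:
a = 42 (a = 46 - 4 = 42)
a*17 + 123 = 42*17 + 123 = 714 + 123 = 837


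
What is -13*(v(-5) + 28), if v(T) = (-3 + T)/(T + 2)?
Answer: -1196/3 ≈ -398.67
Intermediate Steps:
v(T) = (-3 + T)/(2 + T)
-13*(v(-5) + 28) = -13*((-3 - 5)/(2 - 5) + 28) = -13*(-8/(-3) + 28) = -13*(-1/3*(-8) + 28) = -13*(8/3 + 28) = -13*92/3 = -1196/3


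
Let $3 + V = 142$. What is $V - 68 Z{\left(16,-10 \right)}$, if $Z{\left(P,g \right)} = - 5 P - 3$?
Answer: $5783$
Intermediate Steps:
$V = 139$ ($V = -3 + 142 = 139$)
$Z{\left(P,g \right)} = -3 - 5 P$ ($Z{\left(P,g \right)} = - 5 P - 3 = -3 - 5 P$)
$V - 68 Z{\left(16,-10 \right)} = 139 - 68 \left(-3 - 80\right) = 139 - -5644 = 139 + 5644 = 5783$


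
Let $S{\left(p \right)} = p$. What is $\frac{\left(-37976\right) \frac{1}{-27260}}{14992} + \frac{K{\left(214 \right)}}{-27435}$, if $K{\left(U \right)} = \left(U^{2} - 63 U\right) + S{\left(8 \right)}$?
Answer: $- \frac{2341910487}{1987976680} \approx -1.178$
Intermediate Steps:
$K{\left(U \right)} = 8 + U^{2} - 63 U$ ($K{\left(U \right)} = \left(U^{2} - 63 U\right) + 8 = 8 + U^{2} - 63 U$)
$\frac{\left(-37976\right) \frac{1}{-27260}}{14992} + \frac{K{\left(214 \right)}}{-27435} = \frac{\left(-37976\right) \frac{1}{-27260}}{14992} + \frac{8 + 214^{2} - 13482}{-27435} = \left(-37976\right) \left(- \frac{1}{27260}\right) \frac{1}{14992} + \left(8 + 45796 - 13482\right) \left(- \frac{1}{27435}\right) = \frac{202}{145} \cdot \frac{1}{14992} + 32322 \left(- \frac{1}{27435}\right) = \frac{101}{1086920} - \frac{10774}{9145} = - \frac{2341910487}{1987976680}$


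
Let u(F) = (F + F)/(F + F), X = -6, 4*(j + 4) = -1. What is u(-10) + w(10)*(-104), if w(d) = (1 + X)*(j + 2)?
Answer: -1169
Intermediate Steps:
j = -17/4 (j = -4 + (¼)*(-1) = -4 - ¼ = -17/4 ≈ -4.2500)
w(d) = 45/4 (w(d) = (1 - 6)*(-17/4 + 2) = -5*(-9/4) = 45/4)
u(F) = 1 (u(F) = (2*F)/((2*F)) = (2*F)*(1/(2*F)) = 1)
u(-10) + w(10)*(-104) = 1 + (45/4)*(-104) = 1 - 1170 = -1169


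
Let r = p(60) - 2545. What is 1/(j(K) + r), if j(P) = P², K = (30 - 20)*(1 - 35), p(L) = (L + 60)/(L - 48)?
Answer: 1/113065 ≈ 8.8445e-6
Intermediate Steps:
p(L) = (60 + L)/(-48 + L)
r = -2535 (r = (60 + 60)/(-48 + 60) - 2545 = 120/12 - 2545 = (1/12)*120 - 2545 = 10 - 2545 = -2535)
K = -340 (K = 10*(-34) = -340)
1/(j(K) + r) = 1/((-340)² - 2535) = 1/(115600 - 2535) = 1/113065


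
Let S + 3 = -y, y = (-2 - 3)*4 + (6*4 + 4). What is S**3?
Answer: -1331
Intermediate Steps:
y = 8 (y = -5*4 + (24 + 4) = -20 + 28 = 8)
S = -11 (S = -3 - 1*8 = -3 - 8 = -11)
S**3 = (-11)**3 = -1331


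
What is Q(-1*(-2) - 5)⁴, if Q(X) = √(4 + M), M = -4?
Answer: 0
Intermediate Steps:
Q(X) = 0 (Q(X) = √(4 - 4) = √0 = 0)
Q(-1*(-2) - 5)⁴ = 0⁴ = 0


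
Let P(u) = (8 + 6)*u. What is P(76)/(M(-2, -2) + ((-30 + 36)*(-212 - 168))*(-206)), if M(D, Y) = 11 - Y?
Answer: 152/67099 ≈ 0.0022653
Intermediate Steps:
P(u) = 14*u
P(76)/(M(-2, -2) + ((-30 + 36)*(-212 - 168))*(-206)) = (14*76)/((11 - 1*(-2)) + ((-30 + 36)*(-212 - 168))*(-206)) = 1064/((11 + 2) + (6*(-380))*(-206)) = 1064/(13 - 2280*(-206)) = 1064/(13 + 469680) = 1064/469693 = 1064*(1/469693) = 152/67099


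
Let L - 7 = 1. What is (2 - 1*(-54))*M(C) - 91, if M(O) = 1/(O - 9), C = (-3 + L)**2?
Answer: -175/2 ≈ -87.500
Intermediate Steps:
L = 8 (L = 7 + 1 = 8)
C = 25 (C = (-3 + 8)**2 = 5**2 = 25)
M(O) = 1/(-9 + O)
(2 - 1*(-54))*M(C) - 91 = (2 - 1*(-54))/(-9 + 25) - 91 = (2 + 54)/16 - 91 = 56*(1/16) - 91 = 7/2 - 91 = -175/2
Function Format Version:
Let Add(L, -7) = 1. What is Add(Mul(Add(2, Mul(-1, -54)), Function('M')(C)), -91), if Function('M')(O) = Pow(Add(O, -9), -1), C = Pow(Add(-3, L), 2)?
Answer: Rational(-175, 2) ≈ -87.500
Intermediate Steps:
L = 8 (L = Add(7, 1) = 8)
C = 25 (C = Pow(Add(-3, 8), 2) = Pow(5, 2) = 25)
Function('M')(O) = Pow(Add(-9, O), -1)
Add(Mul(Add(2, Mul(-1, -54)), Function('M')(C)), -91) = Add(Mul(Add(2, Mul(-1, -54)), Pow(Add(-9, 25), -1)), -91) = Add(Mul(Add(2, 54), Pow(16, -1)), -91) = Add(Mul(56, Rational(1, 16)), -91) = Add(Rational(7, 2), -91) = Rational(-175, 2)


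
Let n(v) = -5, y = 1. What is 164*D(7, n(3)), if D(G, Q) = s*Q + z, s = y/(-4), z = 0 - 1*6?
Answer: -779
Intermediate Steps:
z = -6 (z = 0 - 6 = -6)
s = -1/4 (s = 1/(-4) = 1*(-1/4) = -1/4 ≈ -0.25000)
D(G, Q) = -6 - Q/4 (D(G, Q) = -Q/4 - 6 = -6 - Q/4)
164*D(7, n(3)) = 164*(-6 - 1/4*(-5)) = 164*(-6 + 5/4) = 164*(-19/4) = -779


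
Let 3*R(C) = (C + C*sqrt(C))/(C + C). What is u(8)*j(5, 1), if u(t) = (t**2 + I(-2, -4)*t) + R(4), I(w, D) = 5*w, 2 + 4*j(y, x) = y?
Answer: -93/8 ≈ -11.625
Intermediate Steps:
j(y, x) = -1/2 + y/4
R(C) = (C + C**(3/2))/(6*C) (R(C) = ((C + C*sqrt(C))/(C + C))/3 = ((C + C**(3/2))/((2*C)))/3 = ((C + C**(3/2))*(1/(2*C)))/3 = ((C + C**(3/2))/(2*C))/3 = (C + C**(3/2))/(6*C))
u(t) = 1/2 + t**2 - 10*t (u(t) = (t**2 + (5*(-2))*t) + (1/6 + sqrt(4)/6) = (t**2 - 10*t) + (1/6 + (1/6)*2) = (t**2 - 10*t) + (1/6 + 1/3) = (t**2 - 10*t) + 1/2 = 1/2 + t**2 - 10*t)
u(8)*j(5, 1) = (1/2 + 8**2 - 10*8)*(-1/2 + (1/4)*5) = (1/2 + 64 - 80)*(-1/2 + 5/4) = -31/2*3/4 = -93/8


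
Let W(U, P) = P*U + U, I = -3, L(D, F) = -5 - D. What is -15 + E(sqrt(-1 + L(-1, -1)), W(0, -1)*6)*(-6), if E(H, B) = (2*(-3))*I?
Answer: -123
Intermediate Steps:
W(U, P) = U + P*U
E(H, B) = 18 (E(H, B) = (2*(-3))*(-3) = -6*(-3) = 18)
-15 + E(sqrt(-1 + L(-1, -1)), W(0, -1)*6)*(-6) = -15 + 18*(-6) = -15 - 108 = -123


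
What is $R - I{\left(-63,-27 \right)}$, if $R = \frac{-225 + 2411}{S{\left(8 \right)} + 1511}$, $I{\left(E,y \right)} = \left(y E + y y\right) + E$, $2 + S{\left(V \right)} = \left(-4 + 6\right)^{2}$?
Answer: $- \frac{3579085}{1513} \approx -2365.6$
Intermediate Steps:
$S{\left(V \right)} = 2$ ($S{\left(V \right)} = -2 + \left(-4 + 6\right)^{2} = -2 + 2^{2} = -2 + 4 = 2$)
$I{\left(E,y \right)} = E + y^{2} + E y$ ($I{\left(E,y \right)} = \left(E y + y^{2}\right) + E = \left(y^{2} + E y\right) + E = E + y^{2} + E y$)
$R = \frac{2186}{1513}$ ($R = \frac{-225 + 2411}{2 + 1511} = \frac{2186}{1513} \approx 1.4448$)
$R - I{\left(-63,-27 \right)} = \frac{2186}{1513} - \left(-63 + \left(-27\right)^{2} - -1701\right) = \frac{2186}{1513} - \left(-63 + 729 + 1701\right) = \frac{2186}{1513} - 2367 = - \frac{3579085}{1513}$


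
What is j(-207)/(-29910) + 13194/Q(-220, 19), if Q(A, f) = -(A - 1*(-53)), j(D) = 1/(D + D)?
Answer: 163377871727/2067917580 ≈ 79.006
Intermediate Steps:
j(D) = 1/(2*D)
Q(A, f) = -53 - A (Q(A, f) = -(A + 53) = -(53 + A) = -53 - A)
j(-207)/(-29910) + 13194/Q(-220, 19) = ((½)/(-207))/(-29910) + 13194/(-53 - 1*(-220)) = ((½)*(-1/207))*(-1/29910) + 13194/(-53 + 220) = -1/414*(-1/29910) + 13194/167 = 1/12382740 + 13194*(1/167) = 1/12382740 + 13194/167 = 163377871727/2067917580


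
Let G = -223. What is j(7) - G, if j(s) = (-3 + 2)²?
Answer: 224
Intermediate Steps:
j(s) = 1 (j(s) = (-1)² = 1)
j(7) - G = 1 - 1*(-223) = 1 + 223 = 224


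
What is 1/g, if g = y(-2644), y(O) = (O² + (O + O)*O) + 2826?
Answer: 1/20975034 ≈ 4.7676e-8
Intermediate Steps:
y(O) = 2826 + 3*O² (y(O) = (O² + (2*O)*O) + 2826 = (O² + 2*O²) + 2826 = 3*O² + 2826 = 2826 + 3*O²)
g = 20975034 (g = 2826 + 3*(-2644)² = 2826 + 3*6990736 = 2826 + 20972208 = 20975034)
1/g = 1/20975034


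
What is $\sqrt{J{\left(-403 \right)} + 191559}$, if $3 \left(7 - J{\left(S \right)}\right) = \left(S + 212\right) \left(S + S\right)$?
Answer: $\frac{4 \sqrt{78891}}{3} \approx 374.5$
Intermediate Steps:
$J{\left(S \right)} = 7 - \frac{2 S \left(212 + S\right)}{3}$ ($J{\left(S \right)} = 7 - \frac{\left(S + 212\right) \left(S + S\right)}{3} = 7 - \frac{\left(212 + S\right) 2 S}{3} = 7 - \frac{2 S \left(212 + S\right)}{3}$)
$\sqrt{J{\left(-403 \right)} + 191559} = \sqrt{\left(7 - - \frac{170872}{3} - \frac{2 \left(-403\right)^{2}}{3}\right) + 191559} = \sqrt{\left(7 + \frac{170872}{3} - \frac{324818}{3}\right) + 191559} = \sqrt{- \frac{153925}{3} + 191559} = \sqrt{\frac{420752}{3}} = \frac{4 \sqrt{78891}}{3}$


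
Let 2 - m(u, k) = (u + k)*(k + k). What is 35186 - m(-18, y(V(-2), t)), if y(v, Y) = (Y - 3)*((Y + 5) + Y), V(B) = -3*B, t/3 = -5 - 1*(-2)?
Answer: 78240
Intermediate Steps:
t = -9 (t = 3*(-5 - 1*(-2)) = 3*(-5 + 2) = 3*(-3) = -9)
y(v, Y) = (-3 + Y)*(5 + 2*Y) (y(v, Y) = (-3 + Y)*((5 + Y) + Y) = (-3 + Y)*(5 + 2*Y))
m(u, k) = 2 - 2*k*(k + u) (m(u, k) = 2 - (u + k)*(k + k) = 2 - (k + u)*2*k = 2 - 2*k*(k + u))
35186 - m(-18, y(V(-2), t)) = 35186 - (2 - 2*(-15 - 1*(-9) + 2*(-9)²)² - 2*(-15 - 1*(-9) + 2*(-9)²)*(-18)) = 35186 - (2 - 2*(-15 + 9 + 2*81)² - 2*(-15 + 9 + 2*81)*(-18)) = 35186 - (2 - 2*(-15 + 9 + 162)² - 2*(-15 + 9 + 162)*(-18)) = 35186 - (2 - 2*156² - 2*156*(-18)) = 35186 - (2 - 2*24336 + 5616) = 35186 - (2 - 48672 + 5616) = 35186 - 1*(-43054) = 35186 + 43054 = 78240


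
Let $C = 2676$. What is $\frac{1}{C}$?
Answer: $\frac{1}{2676} \approx 0.00037369$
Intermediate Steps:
$\frac{1}{C} = \frac{1}{2676}$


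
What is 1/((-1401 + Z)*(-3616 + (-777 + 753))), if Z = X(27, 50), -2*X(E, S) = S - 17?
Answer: 1/5159700 ≈ 1.9381e-7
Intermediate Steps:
X(E, S) = 17/2 - S/2 (X(E, S) = -(S - 17)/2 = -(-17 + S)/2 = 17/2 - S/2)
Z = -33/2 (Z = 17/2 - ½*50 = 17/2 - 25 = -33/2 ≈ -16.500)
1/((-1401 + Z)*(-3616 + (-777 + 753))) = 1/((-1401 - 33/2)*(-3616 + (-777 + 753))) = 1/(-2835*(-3616 - 24)/2) = 1/(-2835/2*(-3640)) = 1/5159700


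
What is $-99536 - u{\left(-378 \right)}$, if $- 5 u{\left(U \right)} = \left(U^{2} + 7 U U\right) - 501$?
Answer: $\frac{644891}{5} \approx 1.2898 \cdot 10^{5}$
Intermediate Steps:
$u{\left(U \right)} = \frac{501}{5} - \frac{8 U^{2}}{5}$ ($u{\left(U \right)} = - \frac{\left(U^{2} + 7 U U\right) - 501}{5} = - \frac{\left(U^{2} + 7 U^{2}\right) - 501}{5} = - \frac{8 U^{2} - 501}{5} = - \frac{-501 + 8 U^{2}}{5} = \frac{501}{5} - \frac{8 U^{2}}{5}$)
$-99536 - u{\left(-378 \right)} = -99536 - \left(\frac{501}{5} - \frac{8 \left(-378\right)^{2}}{5}\right) = -99536 - \left(\frac{501}{5} - \frac{1143072}{5}\right) = -99536 - - \frac{1142571}{5} = -99536 + \frac{1142571}{5} = \frac{644891}{5}$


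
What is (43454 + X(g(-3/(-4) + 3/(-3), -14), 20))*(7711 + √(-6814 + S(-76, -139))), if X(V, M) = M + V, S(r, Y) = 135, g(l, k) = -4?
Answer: 335197170 + 43470*I*√6679 ≈ 3.352e+8 + 3.5526e+6*I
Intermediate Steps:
(43454 + X(g(-3/(-4) + 3/(-3), -14), 20))*(7711 + √(-6814 + S(-76, -139))) = (43454 + (20 - 4))*(7711 + √(-6814 + 135)) = (43454 + 16)*(7711 + √(-6679)) = 43470*(7711 + I*√6679) = 335197170 + 43470*I*√6679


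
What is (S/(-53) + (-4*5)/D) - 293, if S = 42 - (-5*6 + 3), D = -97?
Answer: -1511946/5141 ≈ -294.10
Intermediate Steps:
S = 69 (S = 42 - (-30 + 3) = 42 - 1*(-27) = 42 + 27 = 69)
(S/(-53) + (-4*5)/D) - 293 = (69/(-53) - 4*5/(-97)) - 293 = (69*(-1/53) - 20*(-1/97)) - 293 = (-69/53 + 20/97) - 293 = -5633/5141 - 293 = -1511946/5141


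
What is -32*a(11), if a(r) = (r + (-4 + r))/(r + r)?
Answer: -288/11 ≈ -26.182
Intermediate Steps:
a(r) = (-4 + 2*r)/(2*r) (a(r) = (-4 + 2*r)/((2*r)) = (-4 + 2*r)*(1/(2*r)) = (-4 + 2*r)/(2*r))
-32*a(11) = -32*(-2 + 11)/11 = -32*9/11 = -288/11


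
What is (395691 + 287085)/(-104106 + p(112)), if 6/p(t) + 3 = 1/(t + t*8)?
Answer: -344005308/52453081 ≈ -6.5583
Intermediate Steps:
p(t) = 6/(-3 + 1/(9*t)) (p(t) = 6/(-3 + 1/(t + t*8)) = 6/(-3 + 1/(t + 8*t)) = 6/(-3 + 1/(9*t)))
(395691 + 287085)/(-104106 + p(112)) = (395691 + 287085)/(-104106 - 54*112/(-1 + 27*112)) = 682776/(-104106 - 54*112/(-1 + 3024)) = 682776/(-104106 - 54*112/3023) = 682776/(-104106 - 54*112*1/3023) = 682776/(-104106 - 6048/3023) = 682776/(-314718486/3023) = 682776*(-3023/314718486) = -344005308/52453081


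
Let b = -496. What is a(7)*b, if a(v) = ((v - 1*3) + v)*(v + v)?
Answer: -76384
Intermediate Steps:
a(v) = 2*v*(-3 + 2*v) (a(v) = ((v - 3) + v)*(2*v) = ((-3 + v) + v)*(2*v) = (-3 + 2*v)*(2*v) = 2*v*(-3 + 2*v))
a(7)*b = (2*7*(-3 + 2*7))*(-496) = (2*7*(-3 + 14))*(-496) = (2*7*11)*(-496) = 154*(-496) = -76384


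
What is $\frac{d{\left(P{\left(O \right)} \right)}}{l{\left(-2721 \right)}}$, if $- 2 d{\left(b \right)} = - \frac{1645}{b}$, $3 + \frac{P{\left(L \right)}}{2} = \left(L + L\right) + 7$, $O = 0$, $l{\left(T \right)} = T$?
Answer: $- \frac{1645}{43536} \approx -0.037785$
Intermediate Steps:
$P{\left(L \right)} = 8 + 4 L$ ($P{\left(L \right)} = -6 + 2 \left(\left(L + L\right) + 7\right) = -6 + 2 \left(2 L + 7\right) = -6 + 2 \left(7 + 2 L\right) = -6 + \left(14 + 4 L\right) = 8 + 4 L$)
$d{\left(b \right)} = \frac{1645}{2 b}$ ($d{\left(b \right)} = - \frac{\left(-1645\right) \frac{1}{b}}{2} = \frac{1645}{2 b}$)
$\frac{d{\left(P{\left(O \right)} \right)}}{l{\left(-2721 \right)}} = \frac{\frac{1645}{2} \frac{1}{8 + 4 \cdot 0}}{-2721} = \frac{1645}{2 \left(8 + 0\right)} \left(- \frac{1}{2721}\right) = \frac{1645}{2 \cdot 8} \left(- \frac{1}{2721}\right) = \frac{1645}{2} \cdot \frac{1}{8} \left(- \frac{1}{2721}\right) = \frac{1645}{16} \left(- \frac{1}{2721}\right) = - \frac{1645}{43536}$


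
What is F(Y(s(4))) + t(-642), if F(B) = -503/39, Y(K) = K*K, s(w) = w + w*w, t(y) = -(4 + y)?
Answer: 24379/39 ≈ 625.10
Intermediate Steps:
t(y) = -4 - y
s(w) = w + w**2
Y(K) = K**2
F(B) = -503/39 (F(B) = -503*1/39 = -503/39)
F(Y(s(4))) + t(-642) = -503/39 + (-4 - 1*(-642)) = -503/39 + (-4 + 642) = -503/39 + 638 = 24379/39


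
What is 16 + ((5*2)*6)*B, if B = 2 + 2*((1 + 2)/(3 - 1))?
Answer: 316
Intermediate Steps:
B = 5 (B = 2 + 2*(3/2) = 2 + 3 = 5)
16 + ((5*2)*6)*B = 16 + ((5*2)*6)*5 = 16 + (10*6)*5 = 16 + 60*5 = 16 + 300 = 316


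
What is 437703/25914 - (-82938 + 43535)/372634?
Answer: 1953858441/114957589 ≈ 16.996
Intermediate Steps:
437703/25914 - (-82938 + 43535)/372634 = 437703*(1/25914) - 1*(-39403)*(1/372634) = 20843/1234 + 39403*(1/372634) = 20843/1234 + 39403/372634 = 1953858441/114957589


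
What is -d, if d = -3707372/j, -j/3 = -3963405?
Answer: 3707372/11890215 ≈ 0.31180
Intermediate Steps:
j = 11890215 (j = -3*(-3963405) = 11890215)
d = -3707372/11890215 ≈ -0.31180
-d = -1*(-3707372/11890215) = 3707372/11890215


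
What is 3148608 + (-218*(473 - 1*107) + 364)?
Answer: 3069184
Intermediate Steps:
3148608 + (-218*(473 - 1*107) + 364) = 3148608 + (-218*(473 - 107) + 364) = 3148608 + (-218*366 + 364) = 3148608 + (-79788 + 364) = 3148608 - 79424 = 3069184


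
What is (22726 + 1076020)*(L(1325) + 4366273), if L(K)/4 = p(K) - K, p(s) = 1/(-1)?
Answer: 4791597244874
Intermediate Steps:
p(s) = -1
L(K) = -4 - 4*K (L(K) = 4*(-1 - K) = -4 - 4*K)
(22726 + 1076020)*(L(1325) + 4366273) = (22726 + 1076020)*((-4 - 4*1325) + 4366273) = 1098746*((-4 - 5300) + 4366273) = 1098746*(-5304 + 4366273) = 1098746*4360969 = 4791597244874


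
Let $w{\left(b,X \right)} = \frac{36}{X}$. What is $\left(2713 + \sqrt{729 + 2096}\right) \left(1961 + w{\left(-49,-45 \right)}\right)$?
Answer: $\frac{26590113}{5} + 9801 \sqrt{113} \approx 5.4222 \cdot 10^{6}$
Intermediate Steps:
$\left(2713 + \sqrt{729 + 2096}\right) \left(1961 + w{\left(-49,-45 \right)}\right) = \left(2713 + \sqrt{729 + 2096}\right) \left(1961 + \frac{36}{-45}\right) = \left(2713 + \sqrt{2825}\right) \left(1961 + 36 \left(- \frac{1}{45}\right)\right) = \left(2713 + 5 \sqrt{113}\right) \left(1961 - \frac{4}{5}\right) = \left(2713 + 5 \sqrt{113}\right) \frac{9801}{5} = \frac{26590113}{5} + 9801 \sqrt{113}$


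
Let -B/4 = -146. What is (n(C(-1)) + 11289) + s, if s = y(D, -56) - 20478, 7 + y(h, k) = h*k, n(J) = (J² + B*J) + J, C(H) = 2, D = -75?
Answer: -3822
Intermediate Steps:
B = 584 (B = -4*(-146) = 584)
n(J) = J² + 585*J (n(J) = (J² + 584*J) + J = J² + 585*J)
y(h, k) = -7 + h*k
s = -16285 (s = (-7 - 75*(-56)) - 20478 = (-7 + 4200) - 20478 = 4193 - 20478 = -16285)
(n(C(-1)) + 11289) + s = (2*(585 + 2) + 11289) - 16285 = (2*587 + 11289) - 16285 = (1174 + 11289) - 16285 = 12463 - 16285 = -3822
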